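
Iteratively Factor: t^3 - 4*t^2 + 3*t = (t - 1)*(t^2 - 3*t) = t*(t - 1)*(t - 3)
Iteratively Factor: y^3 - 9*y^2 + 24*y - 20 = (y - 2)*(y^2 - 7*y + 10) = (y - 5)*(y - 2)*(y - 2)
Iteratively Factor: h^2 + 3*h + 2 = (h + 1)*(h + 2)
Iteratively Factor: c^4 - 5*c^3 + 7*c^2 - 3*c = (c - 3)*(c^3 - 2*c^2 + c) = (c - 3)*(c - 1)*(c^2 - c) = (c - 3)*(c - 1)^2*(c)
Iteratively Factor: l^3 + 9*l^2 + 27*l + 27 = (l + 3)*(l^2 + 6*l + 9) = (l + 3)^2*(l + 3)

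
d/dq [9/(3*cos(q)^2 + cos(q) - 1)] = 9*(6*cos(q) + 1)*sin(q)/(3*cos(q)^2 + cos(q) - 1)^2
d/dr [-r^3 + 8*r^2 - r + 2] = -3*r^2 + 16*r - 1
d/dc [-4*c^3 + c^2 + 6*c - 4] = -12*c^2 + 2*c + 6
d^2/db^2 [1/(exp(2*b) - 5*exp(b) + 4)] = ((5 - 4*exp(b))*(exp(2*b) - 5*exp(b) + 4) + 2*(2*exp(b) - 5)^2*exp(b))*exp(b)/(exp(2*b) - 5*exp(b) + 4)^3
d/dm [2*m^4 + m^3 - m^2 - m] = 8*m^3 + 3*m^2 - 2*m - 1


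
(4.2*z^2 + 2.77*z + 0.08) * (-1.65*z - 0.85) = -6.93*z^3 - 8.1405*z^2 - 2.4865*z - 0.068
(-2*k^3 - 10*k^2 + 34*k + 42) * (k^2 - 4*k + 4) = -2*k^5 - 2*k^4 + 66*k^3 - 134*k^2 - 32*k + 168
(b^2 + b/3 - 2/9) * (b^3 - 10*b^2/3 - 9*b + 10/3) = b^5 - 3*b^4 - 31*b^3/3 + 29*b^2/27 + 28*b/9 - 20/27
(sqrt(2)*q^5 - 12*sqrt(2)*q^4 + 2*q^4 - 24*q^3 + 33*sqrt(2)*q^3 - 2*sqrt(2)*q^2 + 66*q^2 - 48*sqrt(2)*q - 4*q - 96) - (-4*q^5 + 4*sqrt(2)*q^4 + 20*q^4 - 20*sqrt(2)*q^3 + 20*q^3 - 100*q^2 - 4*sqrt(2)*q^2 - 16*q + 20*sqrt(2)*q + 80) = sqrt(2)*q^5 + 4*q^5 - 16*sqrt(2)*q^4 - 18*q^4 - 44*q^3 + 53*sqrt(2)*q^3 + 2*sqrt(2)*q^2 + 166*q^2 - 68*sqrt(2)*q + 12*q - 176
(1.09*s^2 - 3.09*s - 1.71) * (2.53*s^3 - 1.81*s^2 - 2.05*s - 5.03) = 2.7577*s^5 - 9.7906*s^4 - 0.9679*s^3 + 3.9469*s^2 + 19.0482*s + 8.6013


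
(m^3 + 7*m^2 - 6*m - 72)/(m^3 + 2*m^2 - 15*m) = (m^2 + 10*m + 24)/(m*(m + 5))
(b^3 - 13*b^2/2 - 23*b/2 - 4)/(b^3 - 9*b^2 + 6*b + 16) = (b + 1/2)/(b - 2)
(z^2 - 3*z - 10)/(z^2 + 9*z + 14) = (z - 5)/(z + 7)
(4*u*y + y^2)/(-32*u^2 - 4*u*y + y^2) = y/(-8*u + y)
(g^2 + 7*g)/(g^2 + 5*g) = (g + 7)/(g + 5)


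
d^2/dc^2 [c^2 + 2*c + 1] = 2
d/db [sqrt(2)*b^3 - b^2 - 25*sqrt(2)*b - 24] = 3*sqrt(2)*b^2 - 2*b - 25*sqrt(2)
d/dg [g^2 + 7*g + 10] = 2*g + 7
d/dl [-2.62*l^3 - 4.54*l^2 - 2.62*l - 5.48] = -7.86*l^2 - 9.08*l - 2.62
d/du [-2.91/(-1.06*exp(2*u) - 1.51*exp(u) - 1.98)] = (-6.1692*exp(u) - 4.3941)*exp(u)/(1.06*exp(2*u) + 1.51*exp(u) + 1.98)^2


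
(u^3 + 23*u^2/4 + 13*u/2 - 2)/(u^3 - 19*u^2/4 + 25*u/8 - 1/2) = 2*(u^2 + 6*u + 8)/(2*u^2 - 9*u + 4)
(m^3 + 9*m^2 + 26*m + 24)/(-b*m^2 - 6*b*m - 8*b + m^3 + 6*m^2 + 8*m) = (-m - 3)/(b - m)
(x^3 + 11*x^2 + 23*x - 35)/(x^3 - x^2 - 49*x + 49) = (x + 5)/(x - 7)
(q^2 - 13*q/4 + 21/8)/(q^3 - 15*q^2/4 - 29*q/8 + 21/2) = (4*q - 7)/(4*q^2 - 9*q - 28)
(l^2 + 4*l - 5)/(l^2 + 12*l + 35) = (l - 1)/(l + 7)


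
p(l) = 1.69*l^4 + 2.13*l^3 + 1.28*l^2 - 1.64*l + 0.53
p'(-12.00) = -10793.48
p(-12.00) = 31567.73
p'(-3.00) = -134.33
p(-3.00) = 96.35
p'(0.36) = 0.43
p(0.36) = 0.23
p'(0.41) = 0.95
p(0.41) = 0.27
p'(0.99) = 13.72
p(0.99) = 3.85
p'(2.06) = 89.84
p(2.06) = 51.64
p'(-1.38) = -10.77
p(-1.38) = 5.76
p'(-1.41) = -11.50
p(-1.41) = 6.10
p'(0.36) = 0.43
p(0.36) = 0.23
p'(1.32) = 28.42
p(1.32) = 10.63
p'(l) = 6.76*l^3 + 6.39*l^2 + 2.56*l - 1.64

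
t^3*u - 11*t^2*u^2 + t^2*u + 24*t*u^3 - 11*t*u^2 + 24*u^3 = (t - 8*u)*(t - 3*u)*(t*u + u)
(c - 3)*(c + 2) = c^2 - c - 6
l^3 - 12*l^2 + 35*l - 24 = (l - 8)*(l - 3)*(l - 1)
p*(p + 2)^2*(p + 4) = p^4 + 8*p^3 + 20*p^2 + 16*p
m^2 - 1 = (m - 1)*(m + 1)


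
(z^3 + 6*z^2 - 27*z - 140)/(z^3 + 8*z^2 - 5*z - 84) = (z - 5)/(z - 3)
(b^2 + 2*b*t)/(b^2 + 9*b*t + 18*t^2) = b*(b + 2*t)/(b^2 + 9*b*t + 18*t^2)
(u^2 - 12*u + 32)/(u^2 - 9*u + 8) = (u - 4)/(u - 1)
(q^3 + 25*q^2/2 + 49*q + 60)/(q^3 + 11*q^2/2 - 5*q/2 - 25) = (q^2 + 10*q + 24)/(q^2 + 3*q - 10)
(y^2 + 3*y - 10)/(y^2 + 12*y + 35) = (y - 2)/(y + 7)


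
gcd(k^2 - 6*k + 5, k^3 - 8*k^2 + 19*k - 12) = k - 1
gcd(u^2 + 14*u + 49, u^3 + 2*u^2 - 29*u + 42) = u + 7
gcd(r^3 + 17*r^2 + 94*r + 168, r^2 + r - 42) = r + 7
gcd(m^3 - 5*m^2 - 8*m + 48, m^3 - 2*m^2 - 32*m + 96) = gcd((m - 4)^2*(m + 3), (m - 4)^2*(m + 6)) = m^2 - 8*m + 16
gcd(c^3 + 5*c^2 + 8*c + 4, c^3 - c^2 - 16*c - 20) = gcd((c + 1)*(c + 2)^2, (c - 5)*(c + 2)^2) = c^2 + 4*c + 4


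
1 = 1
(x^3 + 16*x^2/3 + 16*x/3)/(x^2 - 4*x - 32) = x*(3*x + 4)/(3*(x - 8))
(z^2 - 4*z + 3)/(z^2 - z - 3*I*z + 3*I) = (z - 3)/(z - 3*I)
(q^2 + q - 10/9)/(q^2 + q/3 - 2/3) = (q + 5/3)/(q + 1)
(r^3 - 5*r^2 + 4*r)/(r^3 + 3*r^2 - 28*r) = (r - 1)/(r + 7)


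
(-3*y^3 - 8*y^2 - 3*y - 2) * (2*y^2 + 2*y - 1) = -6*y^5 - 22*y^4 - 19*y^3 - 2*y^2 - y + 2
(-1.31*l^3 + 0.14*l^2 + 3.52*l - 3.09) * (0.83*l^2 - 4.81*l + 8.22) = -1.0873*l^5 + 6.4173*l^4 - 8.52*l^3 - 18.3451*l^2 + 43.7973*l - 25.3998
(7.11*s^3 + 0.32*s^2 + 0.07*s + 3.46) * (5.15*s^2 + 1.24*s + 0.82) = 36.6165*s^5 + 10.4644*s^4 + 6.5875*s^3 + 18.1682*s^2 + 4.3478*s + 2.8372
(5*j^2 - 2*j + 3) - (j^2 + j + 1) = 4*j^2 - 3*j + 2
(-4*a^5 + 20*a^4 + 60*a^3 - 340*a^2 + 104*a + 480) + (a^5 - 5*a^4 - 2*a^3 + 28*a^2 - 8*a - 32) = -3*a^5 + 15*a^4 + 58*a^3 - 312*a^2 + 96*a + 448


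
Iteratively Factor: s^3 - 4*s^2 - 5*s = (s + 1)*(s^2 - 5*s) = (s - 5)*(s + 1)*(s)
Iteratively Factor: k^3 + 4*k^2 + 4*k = (k + 2)*(k^2 + 2*k) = k*(k + 2)*(k + 2)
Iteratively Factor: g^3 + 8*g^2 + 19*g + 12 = (g + 3)*(g^2 + 5*g + 4) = (g + 1)*(g + 3)*(g + 4)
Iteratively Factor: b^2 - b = (b)*(b - 1)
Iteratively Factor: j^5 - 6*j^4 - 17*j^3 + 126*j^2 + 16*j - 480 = (j + 2)*(j^4 - 8*j^3 - j^2 + 128*j - 240) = (j - 5)*(j + 2)*(j^3 - 3*j^2 - 16*j + 48) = (j - 5)*(j - 3)*(j + 2)*(j^2 - 16) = (j - 5)*(j - 4)*(j - 3)*(j + 2)*(j + 4)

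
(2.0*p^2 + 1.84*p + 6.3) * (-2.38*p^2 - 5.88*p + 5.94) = -4.76*p^4 - 16.1392*p^3 - 13.9332*p^2 - 26.1144*p + 37.422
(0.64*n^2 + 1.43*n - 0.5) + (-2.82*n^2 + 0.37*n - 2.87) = -2.18*n^2 + 1.8*n - 3.37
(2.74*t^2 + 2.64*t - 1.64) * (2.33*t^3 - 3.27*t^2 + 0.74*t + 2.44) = 6.3842*t^5 - 2.8086*t^4 - 10.4264*t^3 + 14.002*t^2 + 5.228*t - 4.0016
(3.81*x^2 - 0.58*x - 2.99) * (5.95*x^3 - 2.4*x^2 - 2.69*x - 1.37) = 22.6695*x^5 - 12.595*x^4 - 26.6474*x^3 + 3.5165*x^2 + 8.8377*x + 4.0963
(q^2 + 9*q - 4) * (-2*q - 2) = -2*q^3 - 20*q^2 - 10*q + 8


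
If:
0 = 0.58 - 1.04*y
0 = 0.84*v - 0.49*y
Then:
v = 0.33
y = 0.56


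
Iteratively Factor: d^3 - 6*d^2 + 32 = (d - 4)*(d^2 - 2*d - 8) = (d - 4)^2*(d + 2)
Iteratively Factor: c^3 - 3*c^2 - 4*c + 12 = (c - 3)*(c^2 - 4) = (c - 3)*(c + 2)*(c - 2)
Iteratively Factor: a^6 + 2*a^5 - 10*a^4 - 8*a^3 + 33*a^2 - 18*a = (a)*(a^5 + 2*a^4 - 10*a^3 - 8*a^2 + 33*a - 18) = a*(a + 3)*(a^4 - a^3 - 7*a^2 + 13*a - 6) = a*(a - 2)*(a + 3)*(a^3 + a^2 - 5*a + 3) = a*(a - 2)*(a - 1)*(a + 3)*(a^2 + 2*a - 3) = a*(a - 2)*(a - 1)^2*(a + 3)*(a + 3)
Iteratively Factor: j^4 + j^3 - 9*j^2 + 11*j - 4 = (j + 4)*(j^3 - 3*j^2 + 3*j - 1) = (j - 1)*(j + 4)*(j^2 - 2*j + 1) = (j - 1)^2*(j + 4)*(j - 1)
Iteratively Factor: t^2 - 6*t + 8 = (t - 2)*(t - 4)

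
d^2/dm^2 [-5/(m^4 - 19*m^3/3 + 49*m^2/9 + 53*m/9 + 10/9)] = 270*(-30*m^4 + 305*m^3 - 1069*m^2 + 1471*m - 773)/(81*m^10 - 1593*m^9 + 12123*m^8 - 43809*m^7 + 70273*m^6 - 18039*m^5 - 59199*m^4 + 15077*m^3 + 30570*m^2 + 9900*m + 1000)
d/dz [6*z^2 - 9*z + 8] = 12*z - 9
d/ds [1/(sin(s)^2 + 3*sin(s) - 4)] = -(2*sin(s) + 3)*cos(s)/(sin(s)^2 + 3*sin(s) - 4)^2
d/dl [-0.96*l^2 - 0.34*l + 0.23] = -1.92*l - 0.34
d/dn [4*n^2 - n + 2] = 8*n - 1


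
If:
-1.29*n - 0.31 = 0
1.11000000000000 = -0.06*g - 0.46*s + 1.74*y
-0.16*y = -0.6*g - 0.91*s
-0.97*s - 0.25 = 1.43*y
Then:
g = 1.51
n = -0.24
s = -0.92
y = 0.45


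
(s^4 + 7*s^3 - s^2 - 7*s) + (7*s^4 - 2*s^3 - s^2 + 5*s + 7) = 8*s^4 + 5*s^3 - 2*s^2 - 2*s + 7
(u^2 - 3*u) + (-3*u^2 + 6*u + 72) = -2*u^2 + 3*u + 72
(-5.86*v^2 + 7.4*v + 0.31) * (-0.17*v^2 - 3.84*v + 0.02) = 0.9962*v^4 + 21.2444*v^3 - 28.5859*v^2 - 1.0424*v + 0.0062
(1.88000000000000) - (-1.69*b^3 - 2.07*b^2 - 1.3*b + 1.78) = 1.69*b^3 + 2.07*b^2 + 1.3*b + 0.0999999999999999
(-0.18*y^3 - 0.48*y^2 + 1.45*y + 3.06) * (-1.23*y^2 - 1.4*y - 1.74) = 0.2214*y^5 + 0.8424*y^4 - 0.7983*y^3 - 4.9586*y^2 - 6.807*y - 5.3244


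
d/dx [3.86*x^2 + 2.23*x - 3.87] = 7.72*x + 2.23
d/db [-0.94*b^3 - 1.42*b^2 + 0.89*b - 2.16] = -2.82*b^2 - 2.84*b + 0.89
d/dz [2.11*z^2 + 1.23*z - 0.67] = 4.22*z + 1.23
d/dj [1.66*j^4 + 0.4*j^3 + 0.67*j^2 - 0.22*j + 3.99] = 6.64*j^3 + 1.2*j^2 + 1.34*j - 0.22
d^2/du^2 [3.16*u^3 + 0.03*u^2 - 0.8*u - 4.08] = 18.96*u + 0.06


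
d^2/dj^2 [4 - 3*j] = 0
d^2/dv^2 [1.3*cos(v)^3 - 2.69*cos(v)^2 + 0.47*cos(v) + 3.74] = -1.445*cos(v) + 5.38*cos(2*v) - 2.925*cos(3*v)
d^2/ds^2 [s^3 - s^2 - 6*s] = 6*s - 2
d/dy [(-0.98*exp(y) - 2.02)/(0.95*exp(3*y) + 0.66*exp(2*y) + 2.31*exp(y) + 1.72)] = (1.862*exp(3*y) + 6.4038*exp(2*y) + 2.6664*exp(y) + 2.9806)*exp(y)/(0.9025*exp(6*y) + 1.254*exp(5*y) + 4.8246*exp(4*y) + 6.3172*exp(3*y) + 7.6065*exp(2*y) + 7.9464*exp(y) + 2.9584)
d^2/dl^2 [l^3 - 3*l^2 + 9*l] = 6*l - 6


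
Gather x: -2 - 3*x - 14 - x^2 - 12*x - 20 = -x^2 - 15*x - 36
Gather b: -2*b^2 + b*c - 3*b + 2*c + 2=-2*b^2 + b*(c - 3) + 2*c + 2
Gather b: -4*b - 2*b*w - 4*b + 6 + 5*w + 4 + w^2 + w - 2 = b*(-2*w - 8) + w^2 + 6*w + 8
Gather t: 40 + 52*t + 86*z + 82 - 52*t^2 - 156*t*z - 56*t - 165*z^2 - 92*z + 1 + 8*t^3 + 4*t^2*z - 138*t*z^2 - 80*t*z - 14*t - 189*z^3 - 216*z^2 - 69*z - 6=8*t^3 + t^2*(4*z - 52) + t*(-138*z^2 - 236*z - 18) - 189*z^3 - 381*z^2 - 75*z + 117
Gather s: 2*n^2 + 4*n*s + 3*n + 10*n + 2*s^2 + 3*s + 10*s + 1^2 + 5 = 2*n^2 + 13*n + 2*s^2 + s*(4*n + 13) + 6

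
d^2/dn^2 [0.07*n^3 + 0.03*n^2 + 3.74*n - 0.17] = 0.42*n + 0.06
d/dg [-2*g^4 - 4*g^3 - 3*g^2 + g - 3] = -8*g^3 - 12*g^2 - 6*g + 1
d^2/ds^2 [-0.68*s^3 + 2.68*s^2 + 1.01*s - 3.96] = 5.36 - 4.08*s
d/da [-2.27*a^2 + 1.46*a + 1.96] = 1.46 - 4.54*a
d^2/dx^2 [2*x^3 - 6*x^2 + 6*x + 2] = 12*x - 12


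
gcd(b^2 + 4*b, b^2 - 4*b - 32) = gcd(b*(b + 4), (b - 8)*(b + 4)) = b + 4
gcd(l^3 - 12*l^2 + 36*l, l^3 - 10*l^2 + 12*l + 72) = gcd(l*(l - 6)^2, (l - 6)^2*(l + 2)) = l^2 - 12*l + 36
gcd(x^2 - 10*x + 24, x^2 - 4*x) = x - 4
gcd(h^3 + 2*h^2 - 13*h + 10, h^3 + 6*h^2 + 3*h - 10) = h^2 + 4*h - 5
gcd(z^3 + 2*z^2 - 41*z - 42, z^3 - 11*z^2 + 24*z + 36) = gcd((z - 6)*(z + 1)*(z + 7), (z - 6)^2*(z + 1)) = z^2 - 5*z - 6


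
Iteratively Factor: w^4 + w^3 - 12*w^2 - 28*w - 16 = (w + 1)*(w^3 - 12*w - 16) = (w + 1)*(w + 2)*(w^2 - 2*w - 8) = (w - 4)*(w + 1)*(w + 2)*(w + 2)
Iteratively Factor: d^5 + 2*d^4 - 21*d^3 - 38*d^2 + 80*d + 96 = (d - 4)*(d^4 + 6*d^3 + 3*d^2 - 26*d - 24) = (d - 4)*(d - 2)*(d^3 + 8*d^2 + 19*d + 12) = (d - 4)*(d - 2)*(d + 1)*(d^2 + 7*d + 12) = (d - 4)*(d - 2)*(d + 1)*(d + 3)*(d + 4)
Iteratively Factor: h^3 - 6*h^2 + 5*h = (h)*(h^2 - 6*h + 5) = h*(h - 5)*(h - 1)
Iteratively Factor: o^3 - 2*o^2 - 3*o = (o + 1)*(o^2 - 3*o) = (o - 3)*(o + 1)*(o)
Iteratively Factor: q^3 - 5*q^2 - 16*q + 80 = (q - 4)*(q^2 - q - 20) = (q - 5)*(q - 4)*(q + 4)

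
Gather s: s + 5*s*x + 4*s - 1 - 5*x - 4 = s*(5*x + 5) - 5*x - 5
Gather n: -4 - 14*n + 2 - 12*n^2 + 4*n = -12*n^2 - 10*n - 2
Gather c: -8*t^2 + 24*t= -8*t^2 + 24*t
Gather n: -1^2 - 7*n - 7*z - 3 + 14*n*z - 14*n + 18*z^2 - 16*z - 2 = n*(14*z - 21) + 18*z^2 - 23*z - 6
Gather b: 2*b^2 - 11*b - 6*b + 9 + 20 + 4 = 2*b^2 - 17*b + 33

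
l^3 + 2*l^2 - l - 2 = (l - 1)*(l + 1)*(l + 2)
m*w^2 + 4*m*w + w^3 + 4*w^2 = w*(m + w)*(w + 4)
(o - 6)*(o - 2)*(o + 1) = o^3 - 7*o^2 + 4*o + 12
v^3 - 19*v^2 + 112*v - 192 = (v - 8)^2*(v - 3)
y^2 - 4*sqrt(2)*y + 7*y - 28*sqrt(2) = (y + 7)*(y - 4*sqrt(2))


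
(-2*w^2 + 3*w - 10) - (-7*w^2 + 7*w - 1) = 5*w^2 - 4*w - 9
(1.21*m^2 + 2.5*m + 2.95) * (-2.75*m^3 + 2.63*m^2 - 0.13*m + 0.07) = -3.3275*m^5 - 3.6927*m^4 - 1.6948*m^3 + 7.5182*m^2 - 0.2085*m + 0.2065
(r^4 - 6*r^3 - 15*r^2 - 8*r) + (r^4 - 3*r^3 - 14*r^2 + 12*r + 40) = 2*r^4 - 9*r^3 - 29*r^2 + 4*r + 40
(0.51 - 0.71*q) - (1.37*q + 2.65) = -2.08*q - 2.14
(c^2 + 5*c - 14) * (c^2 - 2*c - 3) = c^4 + 3*c^3 - 27*c^2 + 13*c + 42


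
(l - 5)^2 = l^2 - 10*l + 25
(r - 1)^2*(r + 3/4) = r^3 - 5*r^2/4 - r/2 + 3/4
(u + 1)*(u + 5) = u^2 + 6*u + 5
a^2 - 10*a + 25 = (a - 5)^2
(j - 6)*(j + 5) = j^2 - j - 30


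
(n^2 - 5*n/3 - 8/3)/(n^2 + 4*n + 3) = (n - 8/3)/(n + 3)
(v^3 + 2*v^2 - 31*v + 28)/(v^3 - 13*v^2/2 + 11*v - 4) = 2*(v^2 + 6*v - 7)/(2*v^2 - 5*v + 2)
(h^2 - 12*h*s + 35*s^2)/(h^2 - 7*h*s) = (h - 5*s)/h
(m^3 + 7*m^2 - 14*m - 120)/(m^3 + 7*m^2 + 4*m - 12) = (m^2 + m - 20)/(m^2 + m - 2)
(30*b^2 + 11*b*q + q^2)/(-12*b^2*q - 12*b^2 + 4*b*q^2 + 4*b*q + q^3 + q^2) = (5*b + q)/(-2*b*q - 2*b + q^2 + q)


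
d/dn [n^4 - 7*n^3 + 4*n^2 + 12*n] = 4*n^3 - 21*n^2 + 8*n + 12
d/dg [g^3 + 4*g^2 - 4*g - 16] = 3*g^2 + 8*g - 4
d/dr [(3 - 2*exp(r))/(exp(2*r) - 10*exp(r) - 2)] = 2*((exp(r) - 5)*(2*exp(r) - 3) - exp(2*r) + 10*exp(r) + 2)*exp(r)/(-exp(2*r) + 10*exp(r) + 2)^2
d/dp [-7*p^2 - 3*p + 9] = -14*p - 3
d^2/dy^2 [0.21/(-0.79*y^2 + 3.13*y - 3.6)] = (0.262122*y^2 - 1.038534*y - 0.21*(1.58*y - 3.13)*(3.16*y - 6.26) + 1.19448)/(0.79*y^2 - 3.13*y + 3.6)^3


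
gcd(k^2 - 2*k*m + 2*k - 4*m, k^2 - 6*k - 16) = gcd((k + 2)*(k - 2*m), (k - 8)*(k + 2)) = k + 2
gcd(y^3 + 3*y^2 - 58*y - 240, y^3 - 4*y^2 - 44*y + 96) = y^2 - 2*y - 48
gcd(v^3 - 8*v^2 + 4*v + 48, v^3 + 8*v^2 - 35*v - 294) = v - 6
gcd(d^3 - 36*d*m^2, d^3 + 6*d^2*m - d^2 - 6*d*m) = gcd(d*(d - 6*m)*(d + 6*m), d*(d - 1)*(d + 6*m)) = d^2 + 6*d*m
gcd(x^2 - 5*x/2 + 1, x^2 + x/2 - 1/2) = x - 1/2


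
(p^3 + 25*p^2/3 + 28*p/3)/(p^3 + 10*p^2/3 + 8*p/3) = (p + 7)/(p + 2)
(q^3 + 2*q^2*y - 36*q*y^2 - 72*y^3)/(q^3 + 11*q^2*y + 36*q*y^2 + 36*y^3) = (q - 6*y)/(q + 3*y)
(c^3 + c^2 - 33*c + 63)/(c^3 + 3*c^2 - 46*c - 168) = (c^3 + c^2 - 33*c + 63)/(c^3 + 3*c^2 - 46*c - 168)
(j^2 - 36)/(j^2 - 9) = (j^2 - 36)/(j^2 - 9)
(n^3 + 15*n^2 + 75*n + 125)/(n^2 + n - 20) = (n^2 + 10*n + 25)/(n - 4)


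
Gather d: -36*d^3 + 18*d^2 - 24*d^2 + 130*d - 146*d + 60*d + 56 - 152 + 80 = -36*d^3 - 6*d^2 + 44*d - 16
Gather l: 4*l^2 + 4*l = 4*l^2 + 4*l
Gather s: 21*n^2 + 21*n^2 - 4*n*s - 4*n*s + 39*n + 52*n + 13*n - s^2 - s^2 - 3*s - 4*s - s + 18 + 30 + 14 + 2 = 42*n^2 + 104*n - 2*s^2 + s*(-8*n - 8) + 64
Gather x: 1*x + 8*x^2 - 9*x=8*x^2 - 8*x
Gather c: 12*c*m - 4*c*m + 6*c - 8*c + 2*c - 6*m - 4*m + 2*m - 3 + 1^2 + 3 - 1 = 8*c*m - 8*m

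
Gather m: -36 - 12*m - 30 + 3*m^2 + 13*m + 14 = 3*m^2 + m - 52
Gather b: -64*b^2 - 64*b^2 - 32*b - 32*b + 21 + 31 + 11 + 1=-128*b^2 - 64*b + 64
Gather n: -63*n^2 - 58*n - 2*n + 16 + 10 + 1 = -63*n^2 - 60*n + 27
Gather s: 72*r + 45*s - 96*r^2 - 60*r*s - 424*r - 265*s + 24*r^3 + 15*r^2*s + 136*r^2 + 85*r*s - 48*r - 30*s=24*r^3 + 40*r^2 - 400*r + s*(15*r^2 + 25*r - 250)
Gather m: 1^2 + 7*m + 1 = 7*m + 2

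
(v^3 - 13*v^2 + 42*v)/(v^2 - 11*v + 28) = v*(v - 6)/(v - 4)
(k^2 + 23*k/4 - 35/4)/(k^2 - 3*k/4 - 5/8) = 2*(k + 7)/(2*k + 1)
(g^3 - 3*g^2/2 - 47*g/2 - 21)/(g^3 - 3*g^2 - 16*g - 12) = (g + 7/2)/(g + 2)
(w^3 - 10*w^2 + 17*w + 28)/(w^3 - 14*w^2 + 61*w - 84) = (w + 1)/(w - 3)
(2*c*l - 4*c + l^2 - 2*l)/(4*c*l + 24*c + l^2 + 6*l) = (2*c*l - 4*c + l^2 - 2*l)/(4*c*l + 24*c + l^2 + 6*l)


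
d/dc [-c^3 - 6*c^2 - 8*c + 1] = -3*c^2 - 12*c - 8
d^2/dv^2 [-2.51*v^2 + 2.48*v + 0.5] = -5.02000000000000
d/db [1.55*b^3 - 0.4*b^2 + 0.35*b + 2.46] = 4.65*b^2 - 0.8*b + 0.35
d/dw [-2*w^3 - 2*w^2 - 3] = 2*w*(-3*w - 2)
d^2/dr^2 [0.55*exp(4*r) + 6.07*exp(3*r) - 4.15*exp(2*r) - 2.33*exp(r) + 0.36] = (8.8*exp(3*r) + 54.63*exp(2*r) - 16.6*exp(r) - 2.33)*exp(r)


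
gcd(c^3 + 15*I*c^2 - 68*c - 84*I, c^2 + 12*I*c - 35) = c + 7*I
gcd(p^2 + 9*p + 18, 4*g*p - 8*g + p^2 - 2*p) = 1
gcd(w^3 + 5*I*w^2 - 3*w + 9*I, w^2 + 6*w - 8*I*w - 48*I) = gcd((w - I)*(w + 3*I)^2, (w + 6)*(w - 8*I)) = 1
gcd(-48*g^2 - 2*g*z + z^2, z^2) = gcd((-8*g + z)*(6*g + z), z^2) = 1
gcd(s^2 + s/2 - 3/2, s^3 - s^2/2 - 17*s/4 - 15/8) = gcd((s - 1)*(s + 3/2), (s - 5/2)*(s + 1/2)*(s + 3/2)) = s + 3/2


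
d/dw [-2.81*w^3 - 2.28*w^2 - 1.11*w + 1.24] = -8.43*w^2 - 4.56*w - 1.11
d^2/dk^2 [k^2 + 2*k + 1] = 2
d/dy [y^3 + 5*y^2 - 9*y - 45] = 3*y^2 + 10*y - 9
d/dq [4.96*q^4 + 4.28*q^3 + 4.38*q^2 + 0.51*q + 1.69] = 19.84*q^3 + 12.84*q^2 + 8.76*q + 0.51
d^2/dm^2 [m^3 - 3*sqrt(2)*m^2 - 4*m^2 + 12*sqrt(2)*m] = 6*m - 6*sqrt(2) - 8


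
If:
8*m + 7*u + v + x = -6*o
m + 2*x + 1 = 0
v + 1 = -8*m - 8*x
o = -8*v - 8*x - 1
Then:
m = -2*x - 1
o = -72*x - 57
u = 439*x/7 + 49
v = 8*x + 7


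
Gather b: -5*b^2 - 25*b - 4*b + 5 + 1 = -5*b^2 - 29*b + 6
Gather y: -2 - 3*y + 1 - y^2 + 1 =-y^2 - 3*y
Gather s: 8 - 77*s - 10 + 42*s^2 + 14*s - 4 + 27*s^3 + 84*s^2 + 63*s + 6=27*s^3 + 126*s^2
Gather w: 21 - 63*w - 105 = -63*w - 84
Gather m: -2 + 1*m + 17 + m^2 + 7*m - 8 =m^2 + 8*m + 7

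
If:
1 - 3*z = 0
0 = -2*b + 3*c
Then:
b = 3*c/2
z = 1/3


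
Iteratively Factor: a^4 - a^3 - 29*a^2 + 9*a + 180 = (a - 3)*(a^3 + 2*a^2 - 23*a - 60) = (a - 5)*(a - 3)*(a^2 + 7*a + 12) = (a - 5)*(a - 3)*(a + 4)*(a + 3)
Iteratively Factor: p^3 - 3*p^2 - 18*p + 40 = (p - 5)*(p^2 + 2*p - 8) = (p - 5)*(p + 4)*(p - 2)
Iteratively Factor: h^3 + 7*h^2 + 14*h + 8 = (h + 4)*(h^2 + 3*h + 2) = (h + 1)*(h + 4)*(h + 2)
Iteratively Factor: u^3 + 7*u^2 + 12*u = (u)*(u^2 + 7*u + 12) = u*(u + 4)*(u + 3)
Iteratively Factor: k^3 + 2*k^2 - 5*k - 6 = (k + 3)*(k^2 - k - 2) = (k + 1)*(k + 3)*(k - 2)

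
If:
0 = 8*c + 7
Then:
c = -7/8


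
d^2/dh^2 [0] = 0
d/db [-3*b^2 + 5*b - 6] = 5 - 6*b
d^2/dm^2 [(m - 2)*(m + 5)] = 2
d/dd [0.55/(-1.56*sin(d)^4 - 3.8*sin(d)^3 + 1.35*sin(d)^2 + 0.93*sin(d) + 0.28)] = (3.432*sin(d)^3 + 6.27*sin(d)^2 - 1.485*sin(d) - 0.5115)*cos(d)/(-1.56*sin(d)^4 - 3.8*sin(d)^3 + 1.35*sin(d)^2 + 0.93*sin(d) + 0.28)^2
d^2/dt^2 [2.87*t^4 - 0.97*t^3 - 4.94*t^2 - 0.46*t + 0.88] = 34.44*t^2 - 5.82*t - 9.88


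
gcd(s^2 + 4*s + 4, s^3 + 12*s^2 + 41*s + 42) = s + 2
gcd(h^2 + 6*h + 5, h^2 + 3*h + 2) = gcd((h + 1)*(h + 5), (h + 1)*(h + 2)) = h + 1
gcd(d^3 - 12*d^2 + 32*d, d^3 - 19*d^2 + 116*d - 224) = d^2 - 12*d + 32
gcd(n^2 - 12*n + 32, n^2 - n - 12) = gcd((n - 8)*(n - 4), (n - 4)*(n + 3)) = n - 4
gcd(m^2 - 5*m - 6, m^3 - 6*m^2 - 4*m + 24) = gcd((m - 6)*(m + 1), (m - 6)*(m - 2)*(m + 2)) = m - 6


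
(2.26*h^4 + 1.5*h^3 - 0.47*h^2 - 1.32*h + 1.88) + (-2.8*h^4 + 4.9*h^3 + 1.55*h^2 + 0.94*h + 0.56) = -0.54*h^4 + 6.4*h^3 + 1.08*h^2 - 0.38*h + 2.44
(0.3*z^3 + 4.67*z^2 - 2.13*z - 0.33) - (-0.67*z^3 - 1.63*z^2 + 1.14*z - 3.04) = 0.97*z^3 + 6.3*z^2 - 3.27*z + 2.71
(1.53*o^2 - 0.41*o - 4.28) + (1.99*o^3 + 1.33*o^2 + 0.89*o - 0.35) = 1.99*o^3 + 2.86*o^2 + 0.48*o - 4.63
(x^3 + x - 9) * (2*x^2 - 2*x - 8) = 2*x^5 - 2*x^4 - 6*x^3 - 20*x^2 + 10*x + 72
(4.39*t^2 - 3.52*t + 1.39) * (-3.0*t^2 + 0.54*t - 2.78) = -13.17*t^4 + 12.9306*t^3 - 18.275*t^2 + 10.5362*t - 3.8642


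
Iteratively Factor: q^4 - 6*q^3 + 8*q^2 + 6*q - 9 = (q - 3)*(q^3 - 3*q^2 - q + 3) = (q - 3)*(q - 1)*(q^2 - 2*q - 3) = (q - 3)*(q - 1)*(q + 1)*(q - 3)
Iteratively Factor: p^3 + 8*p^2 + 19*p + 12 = (p + 3)*(p^2 + 5*p + 4) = (p + 3)*(p + 4)*(p + 1)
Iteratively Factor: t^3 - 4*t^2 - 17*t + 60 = (t + 4)*(t^2 - 8*t + 15) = (t - 3)*(t + 4)*(t - 5)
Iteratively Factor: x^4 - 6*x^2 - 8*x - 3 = (x + 1)*(x^3 - x^2 - 5*x - 3) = (x + 1)^2*(x^2 - 2*x - 3) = (x + 1)^3*(x - 3)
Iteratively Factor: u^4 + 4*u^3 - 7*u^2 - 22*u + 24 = (u + 4)*(u^3 - 7*u + 6) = (u + 3)*(u + 4)*(u^2 - 3*u + 2) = (u - 1)*(u + 3)*(u + 4)*(u - 2)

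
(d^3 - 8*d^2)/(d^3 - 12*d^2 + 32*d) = d/(d - 4)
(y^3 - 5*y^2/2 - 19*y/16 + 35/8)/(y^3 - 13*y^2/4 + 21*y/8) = (4*y^2 - 3*y - 10)/(2*y*(2*y - 3))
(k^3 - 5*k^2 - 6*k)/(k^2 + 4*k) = (k^2 - 5*k - 6)/(k + 4)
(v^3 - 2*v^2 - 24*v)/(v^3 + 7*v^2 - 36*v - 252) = v*(v + 4)/(v^2 + 13*v + 42)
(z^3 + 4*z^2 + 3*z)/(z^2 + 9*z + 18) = z*(z + 1)/(z + 6)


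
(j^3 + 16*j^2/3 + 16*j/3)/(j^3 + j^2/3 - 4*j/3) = (j + 4)/(j - 1)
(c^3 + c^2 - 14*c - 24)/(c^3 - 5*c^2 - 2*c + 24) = (c + 3)/(c - 3)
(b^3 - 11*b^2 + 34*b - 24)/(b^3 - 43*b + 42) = (b - 4)/(b + 7)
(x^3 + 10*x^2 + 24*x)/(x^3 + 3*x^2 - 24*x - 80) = x*(x + 6)/(x^2 - x - 20)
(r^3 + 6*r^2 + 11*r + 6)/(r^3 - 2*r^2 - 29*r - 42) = (r + 1)/(r - 7)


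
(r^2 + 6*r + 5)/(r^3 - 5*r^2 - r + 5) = (r + 5)/(r^2 - 6*r + 5)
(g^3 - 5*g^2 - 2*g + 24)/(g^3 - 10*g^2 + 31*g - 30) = (g^2 - 2*g - 8)/(g^2 - 7*g + 10)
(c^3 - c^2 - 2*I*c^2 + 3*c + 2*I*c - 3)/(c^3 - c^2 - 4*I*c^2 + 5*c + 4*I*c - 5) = (c - 3*I)/(c - 5*I)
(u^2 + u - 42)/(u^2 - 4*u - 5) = (-u^2 - u + 42)/(-u^2 + 4*u + 5)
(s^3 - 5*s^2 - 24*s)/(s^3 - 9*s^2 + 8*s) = (s + 3)/(s - 1)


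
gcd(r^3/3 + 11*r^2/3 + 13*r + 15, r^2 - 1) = 1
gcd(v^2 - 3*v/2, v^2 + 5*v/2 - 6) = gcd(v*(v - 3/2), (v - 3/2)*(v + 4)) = v - 3/2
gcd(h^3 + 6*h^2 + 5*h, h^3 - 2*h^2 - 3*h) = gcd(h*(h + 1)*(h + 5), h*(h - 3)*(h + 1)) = h^2 + h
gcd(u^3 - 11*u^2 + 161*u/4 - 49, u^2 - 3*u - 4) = u - 4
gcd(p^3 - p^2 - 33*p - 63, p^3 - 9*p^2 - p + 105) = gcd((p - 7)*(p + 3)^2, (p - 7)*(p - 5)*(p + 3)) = p^2 - 4*p - 21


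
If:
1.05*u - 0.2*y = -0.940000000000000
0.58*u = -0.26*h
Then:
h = 1.9970695970696 - 0.424908424908425*y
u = 0.19047619047619*y - 0.895238095238095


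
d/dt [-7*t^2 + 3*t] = 3 - 14*t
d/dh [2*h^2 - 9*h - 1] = 4*h - 9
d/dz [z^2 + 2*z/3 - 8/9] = 2*z + 2/3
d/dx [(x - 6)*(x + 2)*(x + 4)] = 3*x^2 - 28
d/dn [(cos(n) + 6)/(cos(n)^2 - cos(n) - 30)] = (cos(n)^2 + 12*cos(n) + 24)*sin(n)/(sin(n)^2 + cos(n) + 29)^2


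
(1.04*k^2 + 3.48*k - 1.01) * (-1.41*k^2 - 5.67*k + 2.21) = -1.4664*k^4 - 10.8036*k^3 - 16.0091*k^2 + 13.4175*k - 2.2321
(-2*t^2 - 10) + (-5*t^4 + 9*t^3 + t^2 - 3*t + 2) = -5*t^4 + 9*t^3 - t^2 - 3*t - 8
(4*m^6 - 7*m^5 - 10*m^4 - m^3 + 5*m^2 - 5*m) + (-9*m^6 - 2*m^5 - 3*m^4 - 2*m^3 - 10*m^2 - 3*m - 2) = -5*m^6 - 9*m^5 - 13*m^4 - 3*m^3 - 5*m^2 - 8*m - 2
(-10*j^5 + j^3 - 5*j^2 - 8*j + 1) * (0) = 0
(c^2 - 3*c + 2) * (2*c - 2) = 2*c^3 - 8*c^2 + 10*c - 4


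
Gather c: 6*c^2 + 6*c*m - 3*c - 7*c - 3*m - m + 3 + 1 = 6*c^2 + c*(6*m - 10) - 4*m + 4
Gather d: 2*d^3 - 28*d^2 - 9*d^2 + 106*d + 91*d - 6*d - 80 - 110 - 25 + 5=2*d^3 - 37*d^2 + 191*d - 210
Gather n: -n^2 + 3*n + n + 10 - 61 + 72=-n^2 + 4*n + 21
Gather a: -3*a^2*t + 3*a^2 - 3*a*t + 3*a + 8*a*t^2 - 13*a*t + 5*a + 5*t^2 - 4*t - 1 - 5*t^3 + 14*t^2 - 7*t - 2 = a^2*(3 - 3*t) + a*(8*t^2 - 16*t + 8) - 5*t^3 + 19*t^2 - 11*t - 3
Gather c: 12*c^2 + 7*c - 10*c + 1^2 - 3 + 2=12*c^2 - 3*c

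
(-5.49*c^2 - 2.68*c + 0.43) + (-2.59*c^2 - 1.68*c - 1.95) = -8.08*c^2 - 4.36*c - 1.52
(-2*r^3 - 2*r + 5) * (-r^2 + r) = 2*r^5 - 2*r^4 + 2*r^3 - 7*r^2 + 5*r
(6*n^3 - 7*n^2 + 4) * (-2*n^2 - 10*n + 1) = -12*n^5 - 46*n^4 + 76*n^3 - 15*n^2 - 40*n + 4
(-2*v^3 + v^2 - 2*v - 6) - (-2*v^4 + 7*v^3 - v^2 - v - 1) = 2*v^4 - 9*v^3 + 2*v^2 - v - 5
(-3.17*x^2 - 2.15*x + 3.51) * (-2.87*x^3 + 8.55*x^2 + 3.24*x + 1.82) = 9.0979*x^5 - 20.933*x^4 - 38.727*x^3 + 17.2751*x^2 + 7.4594*x + 6.3882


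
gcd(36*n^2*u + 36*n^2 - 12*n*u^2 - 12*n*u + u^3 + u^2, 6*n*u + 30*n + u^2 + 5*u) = 1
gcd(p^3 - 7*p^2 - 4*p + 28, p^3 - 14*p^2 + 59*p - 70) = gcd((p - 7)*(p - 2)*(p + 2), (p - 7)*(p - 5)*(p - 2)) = p^2 - 9*p + 14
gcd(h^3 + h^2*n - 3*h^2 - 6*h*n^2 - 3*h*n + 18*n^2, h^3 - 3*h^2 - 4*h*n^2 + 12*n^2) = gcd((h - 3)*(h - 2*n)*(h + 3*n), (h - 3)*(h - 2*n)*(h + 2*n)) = h^2 - 2*h*n - 3*h + 6*n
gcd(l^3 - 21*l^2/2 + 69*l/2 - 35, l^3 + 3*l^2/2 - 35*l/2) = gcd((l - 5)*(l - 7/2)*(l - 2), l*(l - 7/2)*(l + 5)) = l - 7/2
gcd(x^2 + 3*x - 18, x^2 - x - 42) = x + 6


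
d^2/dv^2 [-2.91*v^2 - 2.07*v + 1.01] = -5.82000000000000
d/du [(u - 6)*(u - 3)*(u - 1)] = 3*u^2 - 20*u + 27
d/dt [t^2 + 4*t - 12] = 2*t + 4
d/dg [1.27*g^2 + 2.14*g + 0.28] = 2.54*g + 2.14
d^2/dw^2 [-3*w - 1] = 0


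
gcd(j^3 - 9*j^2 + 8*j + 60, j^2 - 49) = 1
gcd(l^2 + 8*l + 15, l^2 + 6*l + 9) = l + 3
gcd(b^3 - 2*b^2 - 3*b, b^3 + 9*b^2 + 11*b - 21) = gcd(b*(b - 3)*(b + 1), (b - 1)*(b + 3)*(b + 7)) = 1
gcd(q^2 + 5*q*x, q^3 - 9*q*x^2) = q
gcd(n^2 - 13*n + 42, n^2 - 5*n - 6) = n - 6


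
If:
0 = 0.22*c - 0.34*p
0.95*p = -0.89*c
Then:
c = 0.00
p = 0.00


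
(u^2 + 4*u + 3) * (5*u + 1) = 5*u^3 + 21*u^2 + 19*u + 3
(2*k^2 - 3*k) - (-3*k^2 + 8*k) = 5*k^2 - 11*k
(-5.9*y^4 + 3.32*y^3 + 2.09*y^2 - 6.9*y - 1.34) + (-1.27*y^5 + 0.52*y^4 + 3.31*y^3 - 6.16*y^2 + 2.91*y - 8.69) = -1.27*y^5 - 5.38*y^4 + 6.63*y^3 - 4.07*y^2 - 3.99*y - 10.03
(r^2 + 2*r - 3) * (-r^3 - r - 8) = -r^5 - 2*r^4 + 2*r^3 - 10*r^2 - 13*r + 24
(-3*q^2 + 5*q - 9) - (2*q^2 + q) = -5*q^2 + 4*q - 9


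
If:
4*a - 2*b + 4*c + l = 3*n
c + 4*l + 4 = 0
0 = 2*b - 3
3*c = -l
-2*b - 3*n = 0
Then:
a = -1/11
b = 3/2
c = 4/11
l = -12/11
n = -1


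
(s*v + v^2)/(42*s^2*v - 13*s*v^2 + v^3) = (s + v)/(42*s^2 - 13*s*v + v^2)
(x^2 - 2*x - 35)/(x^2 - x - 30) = (x - 7)/(x - 6)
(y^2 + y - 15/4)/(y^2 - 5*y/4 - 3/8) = 2*(2*y + 5)/(4*y + 1)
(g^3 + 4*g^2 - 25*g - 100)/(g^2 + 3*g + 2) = (g^3 + 4*g^2 - 25*g - 100)/(g^2 + 3*g + 2)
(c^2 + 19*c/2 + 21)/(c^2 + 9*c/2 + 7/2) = (c + 6)/(c + 1)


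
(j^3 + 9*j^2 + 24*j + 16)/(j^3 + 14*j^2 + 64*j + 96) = (j + 1)/(j + 6)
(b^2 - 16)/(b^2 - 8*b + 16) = (b + 4)/(b - 4)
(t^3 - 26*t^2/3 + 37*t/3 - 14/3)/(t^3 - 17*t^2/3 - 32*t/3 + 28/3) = (t - 1)/(t + 2)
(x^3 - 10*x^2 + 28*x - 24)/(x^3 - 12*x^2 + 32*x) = (x^3 - 10*x^2 + 28*x - 24)/(x*(x^2 - 12*x + 32))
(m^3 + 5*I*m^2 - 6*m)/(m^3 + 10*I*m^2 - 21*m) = (m + 2*I)/(m + 7*I)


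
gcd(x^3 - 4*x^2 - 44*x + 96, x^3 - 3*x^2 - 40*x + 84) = x^2 + 4*x - 12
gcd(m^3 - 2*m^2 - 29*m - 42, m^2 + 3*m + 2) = m + 2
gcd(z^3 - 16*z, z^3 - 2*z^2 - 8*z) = z^2 - 4*z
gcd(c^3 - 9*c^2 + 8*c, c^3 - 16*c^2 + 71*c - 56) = c^2 - 9*c + 8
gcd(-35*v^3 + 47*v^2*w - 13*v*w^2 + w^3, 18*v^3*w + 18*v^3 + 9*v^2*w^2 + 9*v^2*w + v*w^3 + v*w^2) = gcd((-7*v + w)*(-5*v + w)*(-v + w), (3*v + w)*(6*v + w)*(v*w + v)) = 1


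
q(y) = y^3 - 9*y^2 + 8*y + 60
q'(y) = 3*y^2 - 18*y + 8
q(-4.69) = -278.65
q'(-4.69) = 158.41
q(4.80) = 1.63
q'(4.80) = -9.28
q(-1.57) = 21.39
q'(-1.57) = 43.65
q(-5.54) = -430.58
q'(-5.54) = 199.79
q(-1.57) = 21.39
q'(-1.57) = 43.65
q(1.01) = 59.93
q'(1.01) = -7.12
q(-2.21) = -12.43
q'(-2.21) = 62.43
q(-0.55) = 52.71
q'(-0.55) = 18.81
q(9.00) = 132.00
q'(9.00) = 89.00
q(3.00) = 30.00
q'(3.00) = -19.00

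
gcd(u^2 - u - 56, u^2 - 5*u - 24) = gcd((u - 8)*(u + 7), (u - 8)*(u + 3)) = u - 8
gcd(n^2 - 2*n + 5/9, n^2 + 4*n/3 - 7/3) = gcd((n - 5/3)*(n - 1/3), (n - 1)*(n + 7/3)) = 1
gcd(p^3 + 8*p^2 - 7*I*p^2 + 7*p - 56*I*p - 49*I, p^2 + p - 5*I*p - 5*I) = p + 1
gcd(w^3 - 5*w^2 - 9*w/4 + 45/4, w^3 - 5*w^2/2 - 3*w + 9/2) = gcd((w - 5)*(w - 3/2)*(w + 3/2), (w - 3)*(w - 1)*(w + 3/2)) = w + 3/2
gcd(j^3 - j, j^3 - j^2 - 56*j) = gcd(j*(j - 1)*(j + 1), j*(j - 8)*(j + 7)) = j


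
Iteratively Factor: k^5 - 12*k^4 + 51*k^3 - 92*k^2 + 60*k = (k - 5)*(k^4 - 7*k^3 + 16*k^2 - 12*k) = (k - 5)*(k - 2)*(k^3 - 5*k^2 + 6*k) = (k - 5)*(k - 3)*(k - 2)*(k^2 - 2*k) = (k - 5)*(k - 3)*(k - 2)^2*(k)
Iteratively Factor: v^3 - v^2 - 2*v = (v - 2)*(v^2 + v) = (v - 2)*(v + 1)*(v)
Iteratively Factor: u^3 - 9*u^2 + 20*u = (u - 4)*(u^2 - 5*u) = u*(u - 4)*(u - 5)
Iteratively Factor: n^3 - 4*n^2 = (n - 4)*(n^2) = n*(n - 4)*(n)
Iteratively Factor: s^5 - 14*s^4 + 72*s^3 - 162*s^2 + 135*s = (s - 3)*(s^4 - 11*s^3 + 39*s^2 - 45*s) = (s - 5)*(s - 3)*(s^3 - 6*s^2 + 9*s) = s*(s - 5)*(s - 3)*(s^2 - 6*s + 9) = s*(s - 5)*(s - 3)^2*(s - 3)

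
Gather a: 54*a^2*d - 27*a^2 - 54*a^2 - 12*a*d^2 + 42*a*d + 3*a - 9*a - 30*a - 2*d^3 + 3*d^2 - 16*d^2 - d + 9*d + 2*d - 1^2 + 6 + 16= a^2*(54*d - 81) + a*(-12*d^2 + 42*d - 36) - 2*d^3 - 13*d^2 + 10*d + 21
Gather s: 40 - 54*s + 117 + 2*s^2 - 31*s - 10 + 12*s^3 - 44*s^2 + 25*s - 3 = 12*s^3 - 42*s^2 - 60*s + 144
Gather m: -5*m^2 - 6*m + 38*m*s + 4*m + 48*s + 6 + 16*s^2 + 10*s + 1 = -5*m^2 + m*(38*s - 2) + 16*s^2 + 58*s + 7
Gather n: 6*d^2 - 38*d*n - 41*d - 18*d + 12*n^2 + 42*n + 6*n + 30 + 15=6*d^2 - 59*d + 12*n^2 + n*(48 - 38*d) + 45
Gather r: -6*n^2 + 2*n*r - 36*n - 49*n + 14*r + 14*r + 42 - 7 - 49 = -6*n^2 - 85*n + r*(2*n + 28) - 14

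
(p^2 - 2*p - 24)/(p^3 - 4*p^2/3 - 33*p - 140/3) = 3*(p - 6)/(3*p^2 - 16*p - 35)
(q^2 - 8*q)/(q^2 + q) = (q - 8)/(q + 1)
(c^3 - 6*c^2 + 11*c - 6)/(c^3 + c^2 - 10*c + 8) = (c - 3)/(c + 4)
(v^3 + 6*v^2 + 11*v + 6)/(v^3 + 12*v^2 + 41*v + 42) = (v + 1)/(v + 7)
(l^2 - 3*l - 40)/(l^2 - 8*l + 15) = (l^2 - 3*l - 40)/(l^2 - 8*l + 15)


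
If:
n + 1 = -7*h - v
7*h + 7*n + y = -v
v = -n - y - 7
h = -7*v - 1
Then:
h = -85/239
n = 378/239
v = -22/239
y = -2029/239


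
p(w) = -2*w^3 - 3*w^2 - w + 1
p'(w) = -6*w^2 - 6*w - 1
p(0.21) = 0.64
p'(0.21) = -2.52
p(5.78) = -491.21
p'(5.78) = -236.13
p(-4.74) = 151.33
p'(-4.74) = -107.37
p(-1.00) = 1.00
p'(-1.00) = -1.00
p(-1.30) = 1.62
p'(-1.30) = -3.34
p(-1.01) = 1.01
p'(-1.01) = -1.06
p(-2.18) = 9.64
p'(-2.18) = -16.43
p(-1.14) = 1.20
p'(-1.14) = -1.96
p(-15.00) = 6091.00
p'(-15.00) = -1261.00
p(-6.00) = 331.00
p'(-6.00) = -181.00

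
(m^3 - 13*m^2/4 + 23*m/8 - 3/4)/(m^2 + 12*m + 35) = (8*m^3 - 26*m^2 + 23*m - 6)/(8*(m^2 + 12*m + 35))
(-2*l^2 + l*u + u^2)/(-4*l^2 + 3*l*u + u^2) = (2*l + u)/(4*l + u)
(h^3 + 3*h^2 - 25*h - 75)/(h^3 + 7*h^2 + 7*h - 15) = (h - 5)/(h - 1)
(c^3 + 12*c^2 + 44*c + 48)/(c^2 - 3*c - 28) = (c^2 + 8*c + 12)/(c - 7)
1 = 1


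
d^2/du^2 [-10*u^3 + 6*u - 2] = -60*u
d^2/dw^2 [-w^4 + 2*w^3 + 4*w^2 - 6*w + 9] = -12*w^2 + 12*w + 8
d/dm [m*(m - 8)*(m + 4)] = 3*m^2 - 8*m - 32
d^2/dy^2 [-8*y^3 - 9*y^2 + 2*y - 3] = -48*y - 18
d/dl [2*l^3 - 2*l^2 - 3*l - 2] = 6*l^2 - 4*l - 3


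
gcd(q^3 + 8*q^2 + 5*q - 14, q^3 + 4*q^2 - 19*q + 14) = q^2 + 6*q - 7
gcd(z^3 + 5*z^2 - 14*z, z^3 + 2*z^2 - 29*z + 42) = z^2 + 5*z - 14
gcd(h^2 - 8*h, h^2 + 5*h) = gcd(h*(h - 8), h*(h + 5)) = h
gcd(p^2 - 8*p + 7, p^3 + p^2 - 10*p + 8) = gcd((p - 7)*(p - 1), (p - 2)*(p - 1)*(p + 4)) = p - 1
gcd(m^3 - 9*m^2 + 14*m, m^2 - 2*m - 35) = m - 7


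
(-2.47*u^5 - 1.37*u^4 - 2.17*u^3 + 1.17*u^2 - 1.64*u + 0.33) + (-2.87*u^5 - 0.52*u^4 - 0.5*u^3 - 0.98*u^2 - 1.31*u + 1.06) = -5.34*u^5 - 1.89*u^4 - 2.67*u^3 + 0.19*u^2 - 2.95*u + 1.39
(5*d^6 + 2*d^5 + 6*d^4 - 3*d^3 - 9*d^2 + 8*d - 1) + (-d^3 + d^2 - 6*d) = 5*d^6 + 2*d^5 + 6*d^4 - 4*d^3 - 8*d^2 + 2*d - 1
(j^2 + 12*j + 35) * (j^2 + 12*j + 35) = j^4 + 24*j^3 + 214*j^2 + 840*j + 1225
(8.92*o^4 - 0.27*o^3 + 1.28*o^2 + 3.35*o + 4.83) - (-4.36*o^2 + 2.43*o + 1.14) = 8.92*o^4 - 0.27*o^3 + 5.64*o^2 + 0.92*o + 3.69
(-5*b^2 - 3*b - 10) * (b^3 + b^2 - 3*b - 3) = -5*b^5 - 8*b^4 + 2*b^3 + 14*b^2 + 39*b + 30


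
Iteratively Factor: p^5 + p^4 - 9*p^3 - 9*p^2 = (p)*(p^4 + p^3 - 9*p^2 - 9*p) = p*(p - 3)*(p^3 + 4*p^2 + 3*p) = p^2*(p - 3)*(p^2 + 4*p + 3) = p^2*(p - 3)*(p + 1)*(p + 3)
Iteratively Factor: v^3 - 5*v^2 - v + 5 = (v + 1)*(v^2 - 6*v + 5) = (v - 5)*(v + 1)*(v - 1)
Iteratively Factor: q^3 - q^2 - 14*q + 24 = (q + 4)*(q^2 - 5*q + 6) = (q - 2)*(q + 4)*(q - 3)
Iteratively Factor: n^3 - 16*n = (n - 4)*(n^2 + 4*n) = n*(n - 4)*(n + 4)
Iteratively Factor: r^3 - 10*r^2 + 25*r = (r - 5)*(r^2 - 5*r) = r*(r - 5)*(r - 5)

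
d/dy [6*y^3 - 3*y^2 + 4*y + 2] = 18*y^2 - 6*y + 4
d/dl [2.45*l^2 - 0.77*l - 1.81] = 4.9*l - 0.77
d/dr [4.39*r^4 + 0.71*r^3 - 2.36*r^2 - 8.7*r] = 17.56*r^3 + 2.13*r^2 - 4.72*r - 8.7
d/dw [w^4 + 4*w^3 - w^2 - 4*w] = 4*w^3 + 12*w^2 - 2*w - 4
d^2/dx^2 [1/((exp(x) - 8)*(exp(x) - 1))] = (4*exp(3*x) - 27*exp(2*x) + 49*exp(x) + 72)*exp(x)/(exp(6*x) - 27*exp(5*x) + 267*exp(4*x) - 1161*exp(3*x) + 2136*exp(2*x) - 1728*exp(x) + 512)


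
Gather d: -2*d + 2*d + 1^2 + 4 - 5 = 0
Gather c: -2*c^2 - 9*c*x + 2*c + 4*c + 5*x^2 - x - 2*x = -2*c^2 + c*(6 - 9*x) + 5*x^2 - 3*x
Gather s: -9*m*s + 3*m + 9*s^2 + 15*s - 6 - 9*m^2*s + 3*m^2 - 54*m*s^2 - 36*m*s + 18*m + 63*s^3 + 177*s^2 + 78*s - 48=3*m^2 + 21*m + 63*s^3 + s^2*(186 - 54*m) + s*(-9*m^2 - 45*m + 93) - 54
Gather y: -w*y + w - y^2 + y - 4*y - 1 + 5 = w - y^2 + y*(-w - 3) + 4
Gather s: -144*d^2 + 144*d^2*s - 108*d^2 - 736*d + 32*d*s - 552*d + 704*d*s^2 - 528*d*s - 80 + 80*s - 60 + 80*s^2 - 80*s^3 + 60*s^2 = -252*d^2 - 1288*d - 80*s^3 + s^2*(704*d + 140) + s*(144*d^2 - 496*d + 80) - 140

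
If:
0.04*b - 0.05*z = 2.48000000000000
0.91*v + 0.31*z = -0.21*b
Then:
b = 1.25*z + 62.0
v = -0.629120879120879*z - 14.3076923076923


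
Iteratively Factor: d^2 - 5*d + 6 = (d - 2)*(d - 3)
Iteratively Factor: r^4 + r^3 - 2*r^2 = (r)*(r^3 + r^2 - 2*r) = r*(r - 1)*(r^2 + 2*r) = r*(r - 1)*(r + 2)*(r)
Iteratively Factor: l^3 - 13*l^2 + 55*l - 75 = (l - 5)*(l^2 - 8*l + 15) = (l - 5)^2*(l - 3)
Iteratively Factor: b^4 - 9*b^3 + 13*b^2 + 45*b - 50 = (b - 5)*(b^3 - 4*b^2 - 7*b + 10) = (b - 5)^2*(b^2 + b - 2) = (b - 5)^2*(b - 1)*(b + 2)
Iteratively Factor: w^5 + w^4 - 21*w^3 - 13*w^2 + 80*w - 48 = (w - 1)*(w^4 + 2*w^3 - 19*w^2 - 32*w + 48) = (w - 4)*(w - 1)*(w^3 + 6*w^2 + 5*w - 12) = (w - 4)*(w - 1)^2*(w^2 + 7*w + 12) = (w - 4)*(w - 1)^2*(w + 4)*(w + 3)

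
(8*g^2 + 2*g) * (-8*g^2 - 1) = -64*g^4 - 16*g^3 - 8*g^2 - 2*g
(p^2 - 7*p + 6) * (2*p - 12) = 2*p^3 - 26*p^2 + 96*p - 72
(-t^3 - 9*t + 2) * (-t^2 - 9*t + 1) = t^5 + 9*t^4 + 8*t^3 + 79*t^2 - 27*t + 2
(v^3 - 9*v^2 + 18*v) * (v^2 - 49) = v^5 - 9*v^4 - 31*v^3 + 441*v^2 - 882*v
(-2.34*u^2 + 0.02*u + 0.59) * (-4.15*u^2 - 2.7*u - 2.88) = 9.711*u^4 + 6.235*u^3 + 4.2367*u^2 - 1.6506*u - 1.6992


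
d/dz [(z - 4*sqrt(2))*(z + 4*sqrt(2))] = 2*z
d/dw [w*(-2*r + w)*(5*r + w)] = -10*r^2 + 6*r*w + 3*w^2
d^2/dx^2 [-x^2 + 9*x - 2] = -2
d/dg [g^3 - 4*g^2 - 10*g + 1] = 3*g^2 - 8*g - 10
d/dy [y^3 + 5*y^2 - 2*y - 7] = 3*y^2 + 10*y - 2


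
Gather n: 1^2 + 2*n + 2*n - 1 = 4*n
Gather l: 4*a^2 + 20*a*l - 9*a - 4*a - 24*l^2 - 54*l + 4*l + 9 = 4*a^2 - 13*a - 24*l^2 + l*(20*a - 50) + 9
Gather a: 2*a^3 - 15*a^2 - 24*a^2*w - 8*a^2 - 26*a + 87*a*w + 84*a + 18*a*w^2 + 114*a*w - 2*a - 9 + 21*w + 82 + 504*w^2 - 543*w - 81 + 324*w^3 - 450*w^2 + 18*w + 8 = 2*a^3 + a^2*(-24*w - 23) + a*(18*w^2 + 201*w + 56) + 324*w^3 + 54*w^2 - 504*w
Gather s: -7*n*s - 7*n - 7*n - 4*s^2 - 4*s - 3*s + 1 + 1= -14*n - 4*s^2 + s*(-7*n - 7) + 2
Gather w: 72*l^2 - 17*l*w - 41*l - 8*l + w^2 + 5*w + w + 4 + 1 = 72*l^2 - 49*l + w^2 + w*(6 - 17*l) + 5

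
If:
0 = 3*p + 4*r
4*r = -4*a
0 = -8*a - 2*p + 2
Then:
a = 3/16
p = 1/4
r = -3/16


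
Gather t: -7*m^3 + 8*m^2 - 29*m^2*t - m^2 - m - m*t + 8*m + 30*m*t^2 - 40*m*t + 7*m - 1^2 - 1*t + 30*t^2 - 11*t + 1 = -7*m^3 + 7*m^2 + 14*m + t^2*(30*m + 30) + t*(-29*m^2 - 41*m - 12)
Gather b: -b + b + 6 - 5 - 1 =0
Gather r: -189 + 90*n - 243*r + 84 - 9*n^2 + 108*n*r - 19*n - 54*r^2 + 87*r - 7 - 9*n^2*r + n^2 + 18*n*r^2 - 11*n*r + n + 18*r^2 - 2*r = -8*n^2 + 72*n + r^2*(18*n - 36) + r*(-9*n^2 + 97*n - 158) - 112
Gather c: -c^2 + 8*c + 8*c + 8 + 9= -c^2 + 16*c + 17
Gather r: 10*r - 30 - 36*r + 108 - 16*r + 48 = 126 - 42*r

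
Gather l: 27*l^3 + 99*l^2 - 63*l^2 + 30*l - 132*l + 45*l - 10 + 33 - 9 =27*l^3 + 36*l^2 - 57*l + 14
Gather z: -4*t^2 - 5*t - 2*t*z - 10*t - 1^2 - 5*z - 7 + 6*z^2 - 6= -4*t^2 - 15*t + 6*z^2 + z*(-2*t - 5) - 14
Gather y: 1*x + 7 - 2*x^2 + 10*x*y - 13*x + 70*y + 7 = -2*x^2 - 12*x + y*(10*x + 70) + 14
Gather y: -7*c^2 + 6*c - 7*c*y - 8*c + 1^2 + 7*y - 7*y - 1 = -7*c^2 - 7*c*y - 2*c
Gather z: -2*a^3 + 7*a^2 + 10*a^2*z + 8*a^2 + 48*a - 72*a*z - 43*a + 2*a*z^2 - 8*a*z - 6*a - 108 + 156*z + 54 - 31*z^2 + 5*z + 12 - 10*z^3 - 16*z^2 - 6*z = -2*a^3 + 15*a^2 - a - 10*z^3 + z^2*(2*a - 47) + z*(10*a^2 - 80*a + 155) - 42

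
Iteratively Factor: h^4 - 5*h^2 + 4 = (h - 2)*(h^3 + 2*h^2 - h - 2) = (h - 2)*(h - 1)*(h^2 + 3*h + 2) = (h - 2)*(h - 1)*(h + 2)*(h + 1)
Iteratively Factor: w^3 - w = (w - 1)*(w^2 + w) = w*(w - 1)*(w + 1)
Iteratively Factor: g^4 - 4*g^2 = (g)*(g^3 - 4*g) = g^2*(g^2 - 4) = g^2*(g - 2)*(g + 2)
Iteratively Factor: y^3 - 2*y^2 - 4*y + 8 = (y + 2)*(y^2 - 4*y + 4) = (y - 2)*(y + 2)*(y - 2)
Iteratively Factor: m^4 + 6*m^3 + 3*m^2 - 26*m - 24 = (m + 4)*(m^3 + 2*m^2 - 5*m - 6) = (m + 1)*(m + 4)*(m^2 + m - 6) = (m - 2)*(m + 1)*(m + 4)*(m + 3)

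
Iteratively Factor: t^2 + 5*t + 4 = (t + 4)*(t + 1)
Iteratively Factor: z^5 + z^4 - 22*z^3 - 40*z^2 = (z - 5)*(z^4 + 6*z^3 + 8*z^2) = z*(z - 5)*(z^3 + 6*z^2 + 8*z) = z^2*(z - 5)*(z^2 + 6*z + 8) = z^2*(z - 5)*(z + 4)*(z + 2)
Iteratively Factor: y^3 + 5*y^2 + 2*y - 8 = (y + 2)*(y^2 + 3*y - 4) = (y - 1)*(y + 2)*(y + 4)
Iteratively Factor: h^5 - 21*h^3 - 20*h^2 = (h + 1)*(h^4 - h^3 - 20*h^2) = (h - 5)*(h + 1)*(h^3 + 4*h^2) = (h - 5)*(h + 1)*(h + 4)*(h^2) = h*(h - 5)*(h + 1)*(h + 4)*(h)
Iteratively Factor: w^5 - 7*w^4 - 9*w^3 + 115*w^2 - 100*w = (w - 5)*(w^4 - 2*w^3 - 19*w^2 + 20*w) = (w - 5)*(w + 4)*(w^3 - 6*w^2 + 5*w) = (w - 5)*(w - 1)*(w + 4)*(w^2 - 5*w) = (w - 5)^2*(w - 1)*(w + 4)*(w)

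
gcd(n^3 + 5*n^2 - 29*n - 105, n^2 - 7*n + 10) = n - 5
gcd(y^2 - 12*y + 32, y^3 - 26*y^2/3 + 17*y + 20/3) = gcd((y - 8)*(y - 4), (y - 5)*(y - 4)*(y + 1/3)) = y - 4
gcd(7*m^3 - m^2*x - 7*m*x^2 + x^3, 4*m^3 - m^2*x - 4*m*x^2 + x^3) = -m^2 + x^2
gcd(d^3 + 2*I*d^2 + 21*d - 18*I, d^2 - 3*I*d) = d - 3*I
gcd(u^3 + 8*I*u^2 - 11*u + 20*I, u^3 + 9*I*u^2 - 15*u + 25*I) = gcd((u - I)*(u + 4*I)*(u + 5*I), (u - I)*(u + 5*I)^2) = u^2 + 4*I*u + 5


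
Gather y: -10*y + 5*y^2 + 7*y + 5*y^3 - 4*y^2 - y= 5*y^3 + y^2 - 4*y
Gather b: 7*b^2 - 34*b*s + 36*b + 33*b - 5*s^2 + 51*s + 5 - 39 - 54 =7*b^2 + b*(69 - 34*s) - 5*s^2 + 51*s - 88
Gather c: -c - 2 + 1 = -c - 1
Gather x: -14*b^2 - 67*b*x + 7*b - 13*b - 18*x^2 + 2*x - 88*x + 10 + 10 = -14*b^2 - 6*b - 18*x^2 + x*(-67*b - 86) + 20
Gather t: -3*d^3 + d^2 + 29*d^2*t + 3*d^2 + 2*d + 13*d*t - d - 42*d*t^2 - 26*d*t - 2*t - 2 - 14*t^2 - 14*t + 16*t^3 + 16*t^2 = -3*d^3 + 4*d^2 + d + 16*t^3 + t^2*(2 - 42*d) + t*(29*d^2 - 13*d - 16) - 2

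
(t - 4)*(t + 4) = t^2 - 16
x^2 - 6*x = x*(x - 6)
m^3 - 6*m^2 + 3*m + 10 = (m - 5)*(m - 2)*(m + 1)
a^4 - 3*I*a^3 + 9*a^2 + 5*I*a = a*(a - 5*I)*(a + I)^2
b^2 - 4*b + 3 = (b - 3)*(b - 1)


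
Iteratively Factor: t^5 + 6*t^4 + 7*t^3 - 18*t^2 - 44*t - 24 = (t - 2)*(t^4 + 8*t^3 + 23*t^2 + 28*t + 12) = (t - 2)*(t + 3)*(t^3 + 5*t^2 + 8*t + 4) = (t - 2)*(t + 2)*(t + 3)*(t^2 + 3*t + 2) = (t - 2)*(t + 2)^2*(t + 3)*(t + 1)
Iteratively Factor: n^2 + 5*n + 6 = (n + 2)*(n + 3)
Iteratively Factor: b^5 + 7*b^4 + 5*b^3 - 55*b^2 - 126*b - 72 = (b + 3)*(b^4 + 4*b^3 - 7*b^2 - 34*b - 24) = (b + 1)*(b + 3)*(b^3 + 3*b^2 - 10*b - 24) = (b + 1)*(b + 2)*(b + 3)*(b^2 + b - 12) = (b - 3)*(b + 1)*(b + 2)*(b + 3)*(b + 4)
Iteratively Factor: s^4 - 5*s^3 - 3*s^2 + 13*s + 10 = (s - 2)*(s^3 - 3*s^2 - 9*s - 5) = (s - 2)*(s + 1)*(s^2 - 4*s - 5) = (s - 5)*(s - 2)*(s + 1)*(s + 1)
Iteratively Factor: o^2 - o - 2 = (o - 2)*(o + 1)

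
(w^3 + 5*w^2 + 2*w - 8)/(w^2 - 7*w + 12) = (w^3 + 5*w^2 + 2*w - 8)/(w^2 - 7*w + 12)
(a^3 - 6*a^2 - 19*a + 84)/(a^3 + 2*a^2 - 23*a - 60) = (a^2 - 10*a + 21)/(a^2 - 2*a - 15)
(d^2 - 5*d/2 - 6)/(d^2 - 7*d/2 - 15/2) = (d - 4)/(d - 5)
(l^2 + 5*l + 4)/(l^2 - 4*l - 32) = (l + 1)/(l - 8)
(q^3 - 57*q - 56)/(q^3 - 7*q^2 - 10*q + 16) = (q^2 + 8*q + 7)/(q^2 + q - 2)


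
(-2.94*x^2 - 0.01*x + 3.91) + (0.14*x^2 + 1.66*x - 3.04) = -2.8*x^2 + 1.65*x + 0.87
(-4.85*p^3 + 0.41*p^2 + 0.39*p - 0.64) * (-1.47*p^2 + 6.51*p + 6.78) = 7.1295*p^5 - 32.1762*p^4 - 30.7872*p^3 + 6.2595*p^2 - 1.5222*p - 4.3392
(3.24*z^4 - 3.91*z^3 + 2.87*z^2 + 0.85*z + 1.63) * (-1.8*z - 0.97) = -5.832*z^5 + 3.8952*z^4 - 1.3733*z^3 - 4.3139*z^2 - 3.7585*z - 1.5811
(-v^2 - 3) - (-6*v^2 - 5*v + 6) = 5*v^2 + 5*v - 9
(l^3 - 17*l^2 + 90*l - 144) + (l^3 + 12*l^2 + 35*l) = 2*l^3 - 5*l^2 + 125*l - 144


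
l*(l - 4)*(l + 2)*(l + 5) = l^4 + 3*l^3 - 18*l^2 - 40*l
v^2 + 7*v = v*(v + 7)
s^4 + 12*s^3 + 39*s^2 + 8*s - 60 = (s - 1)*(s + 2)*(s + 5)*(s + 6)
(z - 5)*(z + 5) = z^2 - 25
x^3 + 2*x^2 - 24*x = x*(x - 4)*(x + 6)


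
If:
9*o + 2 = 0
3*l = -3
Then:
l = -1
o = -2/9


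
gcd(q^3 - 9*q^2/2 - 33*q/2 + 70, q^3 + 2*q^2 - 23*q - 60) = q^2 - q - 20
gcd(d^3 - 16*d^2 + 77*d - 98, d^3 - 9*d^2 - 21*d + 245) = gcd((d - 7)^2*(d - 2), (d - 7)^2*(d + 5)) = d^2 - 14*d + 49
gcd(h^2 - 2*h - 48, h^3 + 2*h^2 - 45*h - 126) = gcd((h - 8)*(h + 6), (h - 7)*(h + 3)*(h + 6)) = h + 6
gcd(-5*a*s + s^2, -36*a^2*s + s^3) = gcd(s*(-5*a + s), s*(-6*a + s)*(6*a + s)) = s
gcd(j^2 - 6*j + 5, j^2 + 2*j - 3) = j - 1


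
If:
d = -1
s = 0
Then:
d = -1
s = 0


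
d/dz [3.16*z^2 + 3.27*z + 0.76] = 6.32*z + 3.27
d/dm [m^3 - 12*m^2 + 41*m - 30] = 3*m^2 - 24*m + 41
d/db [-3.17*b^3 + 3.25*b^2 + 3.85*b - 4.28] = -9.51*b^2 + 6.5*b + 3.85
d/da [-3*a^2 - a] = -6*a - 1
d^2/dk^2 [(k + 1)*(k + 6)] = 2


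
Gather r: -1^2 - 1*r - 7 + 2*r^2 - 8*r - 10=2*r^2 - 9*r - 18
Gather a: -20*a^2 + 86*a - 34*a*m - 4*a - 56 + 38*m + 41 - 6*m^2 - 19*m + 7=-20*a^2 + a*(82 - 34*m) - 6*m^2 + 19*m - 8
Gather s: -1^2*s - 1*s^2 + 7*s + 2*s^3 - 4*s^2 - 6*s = 2*s^3 - 5*s^2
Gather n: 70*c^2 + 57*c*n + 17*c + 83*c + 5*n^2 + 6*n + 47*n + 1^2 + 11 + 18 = 70*c^2 + 100*c + 5*n^2 + n*(57*c + 53) + 30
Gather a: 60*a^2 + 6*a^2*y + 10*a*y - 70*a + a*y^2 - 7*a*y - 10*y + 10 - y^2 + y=a^2*(6*y + 60) + a*(y^2 + 3*y - 70) - y^2 - 9*y + 10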